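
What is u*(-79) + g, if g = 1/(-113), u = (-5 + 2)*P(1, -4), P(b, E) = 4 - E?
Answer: 214247/113 ≈ 1896.0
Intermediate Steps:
u = -24 (u = (-5 + 2)*(4 - 1*(-4)) = -3*(4 + 4) = -3*8 = -24)
g = -1/113 ≈ -0.0088496
u*(-79) + g = -24*(-79) - 1/113 = 1896 - 1/113 = 214247/113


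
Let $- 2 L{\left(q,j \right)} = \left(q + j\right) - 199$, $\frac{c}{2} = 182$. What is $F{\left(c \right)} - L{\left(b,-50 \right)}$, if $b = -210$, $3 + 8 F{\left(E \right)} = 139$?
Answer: $- \frac{425}{2} \approx -212.5$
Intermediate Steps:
$c = 364$ ($c = 2 \cdot 182 = 364$)
$F{\left(E \right)} = 17$ ($F{\left(E \right)} = - \frac{3}{8} + \frac{1}{8} \cdot 139 = - \frac{3}{8} + \frac{139}{8} = 17$)
$L{\left(q,j \right)} = \frac{199}{2} - \frac{j}{2} - \frac{q}{2}$ ($L{\left(q,j \right)} = - \frac{\left(q + j\right) - 199}{2} = - \frac{\left(j + q\right) - 199}{2} = - \frac{-199 + j + q}{2} = \frac{199}{2} - \frac{j}{2} - \frac{q}{2}$)
$F{\left(c \right)} - L{\left(b,-50 \right)} = 17 - \left(\frac{199}{2} - -25 - -105\right) = 17 - \left(\frac{199}{2} + 25 + 105\right) = 17 - \frac{459}{2} = - \frac{425}{2}$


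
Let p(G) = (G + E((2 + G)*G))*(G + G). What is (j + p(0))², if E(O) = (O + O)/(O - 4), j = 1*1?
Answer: 1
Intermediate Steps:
j = 1
E(O) = 2*O/(-4 + O) (E(O) = (2*O)/(-4 + O) = 2*O/(-4 + O))
p(G) = 2*G*(G + 2*G*(2 + G)/(-4 + G*(2 + G))) (p(G) = (G + 2*((2 + G)*G)/(-4 + (2 + G)*G))*(G + G) = (G + 2*(G*(2 + G))/(-4 + G*(2 + G)))*(2*G) = (G + 2*G*(2 + G)/(-4 + G*(2 + G)))*(2*G) = 2*G*(G + 2*G*(2 + G)/(-4 + G*(2 + G))))
(j + p(0))² = (1 + 2*0³*(4 + 0)/(-4 + 0² + 2*0))² = (1 + 2*0*4/(-4 + 0 + 0))² = (1 + 2*0*4/(-4))² = (1 + 2*0*(-¼)*4)² = (1 + 0)² = 1² = 1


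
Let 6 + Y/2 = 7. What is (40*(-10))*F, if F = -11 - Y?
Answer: 5200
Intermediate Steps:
Y = 2 (Y = -12 + 2*7 = -12 + 14 = 2)
F = -13 (F = -11 - 1*2 = -11 - 2 = -13)
(40*(-10))*F = (40*(-10))*(-13) = -400*(-13) = 5200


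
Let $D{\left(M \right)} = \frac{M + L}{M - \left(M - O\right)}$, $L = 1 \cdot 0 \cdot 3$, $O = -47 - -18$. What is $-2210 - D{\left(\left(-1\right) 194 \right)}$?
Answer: $- \frac{64284}{29} \approx -2216.7$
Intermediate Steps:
$O = -29$ ($O = -47 + 18 = -29$)
$L = 0$ ($L = 0 \cdot 3 = 0$)
$D{\left(M \right)} = - \frac{M}{29}$ ($D{\left(M \right)} = \frac{M + 0}{M - \left(29 + M\right)} = \frac{M}{-29} = M \left(- \frac{1}{29}\right) = - \frac{M}{29}$)
$-2210 - D{\left(\left(-1\right) 194 \right)} = -2210 - - \frac{\left(-1\right) 194}{29} = -2210 - \left(- \frac{1}{29}\right) \left(-194\right) = -2210 - \frac{194}{29} = - \frac{64284}{29}$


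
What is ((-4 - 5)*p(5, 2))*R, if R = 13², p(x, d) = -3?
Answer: 4563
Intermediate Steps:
R = 169
((-4 - 5)*p(5, 2))*R = ((-4 - 5)*(-3))*169 = -9*(-3)*169 = 27*169 = 4563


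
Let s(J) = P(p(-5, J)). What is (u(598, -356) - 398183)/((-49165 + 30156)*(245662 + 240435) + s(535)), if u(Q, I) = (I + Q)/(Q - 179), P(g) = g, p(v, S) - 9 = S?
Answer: 166838435/3871651060851 ≈ 4.3092e-5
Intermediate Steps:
p(v, S) = 9 + S
s(J) = 9 + J
u(Q, I) = (I + Q)/(-179 + Q)
(u(598, -356) - 398183)/((-49165 + 30156)*(245662 + 240435) + s(535)) = ((-356 + 598)/(-179 + 598) - 398183)/((-49165 + 30156)*(245662 + 240435) + (9 + 535)) = (242/419 - 398183)/(-19009*486097 + 544) = ((1/419)*242 - 398183)/(-9240217873 + 544) = (242/419 - 398183)/(-9240217329) = -166838435/419*(-1/9240217329) = 166838435/3871651060851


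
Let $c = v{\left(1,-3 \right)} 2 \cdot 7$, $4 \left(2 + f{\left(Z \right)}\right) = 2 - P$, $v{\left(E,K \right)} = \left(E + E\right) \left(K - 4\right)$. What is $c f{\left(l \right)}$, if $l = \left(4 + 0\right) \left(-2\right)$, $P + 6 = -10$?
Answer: $-490$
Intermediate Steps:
$v{\left(E,K \right)} = 2 E \left(-4 + K\right)$
$P = -16$ ($P = -6 - 10 = -16$)
$l = -8$ ($l = 4 \left(-2\right) = -8$)
$f{\left(Z \right)} = \frac{5}{2}$ ($f{\left(Z \right)} = -2 + \frac{2 - -16}{4} = -2 + \frac{2 + 16}{4} = -2 + \frac{1}{4} \cdot 18 = -2 + \frac{9}{2} = \frac{5}{2}$)
$c = -196$ ($c = 2 \cdot 1 \left(-4 - 3\right) 2 \cdot 7 = 2 \cdot 1 \left(-7\right) 2 \cdot 7 = \left(-14\right) 2 \cdot 7 = \left(-28\right) 7 = -196$)
$c f{\left(l \right)} = \left(-196\right) \frac{5}{2} = -490$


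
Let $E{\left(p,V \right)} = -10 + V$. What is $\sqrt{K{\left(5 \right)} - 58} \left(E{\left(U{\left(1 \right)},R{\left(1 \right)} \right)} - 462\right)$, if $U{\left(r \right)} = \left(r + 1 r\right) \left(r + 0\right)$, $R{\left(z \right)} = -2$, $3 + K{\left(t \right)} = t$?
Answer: $- 948 i \sqrt{14} \approx - 3547.1 i$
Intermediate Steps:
$K{\left(t \right)} = -3 + t$
$U{\left(r \right)} = 2 r^{2}$ ($U{\left(r \right)} = \left(r + r\right) r = 2 r r = 2 r^{2}$)
$\sqrt{K{\left(5 \right)} - 58} \left(E{\left(U{\left(1 \right)},R{\left(1 \right)} \right)} - 462\right) = \sqrt{\left(-3 + 5\right) - 58} \left(\left(-10 - 2\right) - 462\right) = \sqrt{2 - 58} \left(-12 - 462\right) = \sqrt{-56} \left(-474\right) = 2 i \sqrt{14} \left(-474\right) = - 948 i \sqrt{14}$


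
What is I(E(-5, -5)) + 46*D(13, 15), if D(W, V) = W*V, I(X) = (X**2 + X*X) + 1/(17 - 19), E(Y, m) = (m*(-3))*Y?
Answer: 40439/2 ≈ 20220.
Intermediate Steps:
E(Y, m) = -3*Y*m (E(Y, m) = (-3*m)*Y = -3*Y*m)
I(X) = -1/2 + 2*X**2 (I(X) = (X**2 + X**2) + 1/(-2) = 2*X**2 - 1/2 = -1/2 + 2*X**2)
D(W, V) = V*W
I(E(-5, -5)) + 46*D(13, 15) = (-1/2 + 2*(-3*(-5)*(-5))**2) + 46*(15*13) = (-1/2 + 2*(-75)**2) + 46*195 = (-1/2 + 2*5625) + 8970 = (-1/2 + 11250) + 8970 = 22499/2 + 8970 = 40439/2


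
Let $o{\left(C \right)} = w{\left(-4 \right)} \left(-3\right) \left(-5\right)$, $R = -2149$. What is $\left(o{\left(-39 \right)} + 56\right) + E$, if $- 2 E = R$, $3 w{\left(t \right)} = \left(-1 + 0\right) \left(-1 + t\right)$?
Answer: $\frac{2311}{2} \approx 1155.5$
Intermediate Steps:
$w{\left(t \right)} = \frac{1}{3} - \frac{t}{3}$ ($w{\left(t \right)} = \frac{\left(-1 + 0\right) \left(-1 + t\right)}{3} = \frac{\left(-1\right) \left(-1 + t\right)}{3} = \frac{1 - t}{3} = \frac{1}{3} - \frac{t}{3}$)
$E = \frac{2149}{2}$ ($E = \left(- \frac{1}{2}\right) \left(-2149\right) = \frac{2149}{2} \approx 1074.5$)
$o{\left(C \right)} = 25$ ($o{\left(C \right)} = \left(\frac{1}{3} - - \frac{4}{3}\right) \left(-3\right) \left(-5\right) = \left(\frac{1}{3} + \frac{4}{3}\right) \left(-3\right) \left(-5\right) = \frac{5}{3} \left(-3\right) \left(-5\right) = \left(-5\right) \left(-5\right) = 25$)
$\left(o{\left(-39 \right)} + 56\right) + E = \left(25 + 56\right) + \frac{2149}{2} = 81 + \frac{2149}{2} = \frac{2311}{2}$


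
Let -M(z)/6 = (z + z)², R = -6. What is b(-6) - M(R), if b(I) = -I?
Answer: 870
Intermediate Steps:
M(z) = -24*z² (M(z) = -6*(z + z)² = -6*4*z² = -24*z²)
b(-6) - M(R) = -1*(-6) - (-24)*(-6)² = 6 - (-24)*36 = 6 - 1*(-864) = 6 + 864 = 870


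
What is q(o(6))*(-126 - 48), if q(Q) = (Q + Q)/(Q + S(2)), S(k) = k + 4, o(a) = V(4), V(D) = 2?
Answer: -87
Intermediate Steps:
o(a) = 2
S(k) = 4 + k
q(Q) = 2*Q/(6 + Q) (q(Q) = (Q + Q)/(Q + (4 + 2)) = (2*Q)/(Q + 6) = (2*Q)/(6 + Q) = 2*Q/(6 + Q))
q(o(6))*(-126 - 48) = (2*2/(6 + 2))*(-126 - 48) = (2*2/8)*(-174) = (2*2*(⅛))*(-174) = (½)*(-174) = -87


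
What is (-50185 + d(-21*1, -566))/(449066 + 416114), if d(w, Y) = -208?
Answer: -50393/865180 ≈ -0.058246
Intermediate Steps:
(-50185 + d(-21*1, -566))/(449066 + 416114) = (-50185 - 208)/(449066 + 416114) = -50393/865180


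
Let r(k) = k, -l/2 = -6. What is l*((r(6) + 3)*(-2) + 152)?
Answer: 1608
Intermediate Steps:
l = 12 (l = -2*(-6) = 12)
l*((r(6) + 3)*(-2) + 152) = 12*((6 + 3)*(-2) + 152) = 12*(9*(-2) + 152) = 12*(-18 + 152) = 12*134 = 1608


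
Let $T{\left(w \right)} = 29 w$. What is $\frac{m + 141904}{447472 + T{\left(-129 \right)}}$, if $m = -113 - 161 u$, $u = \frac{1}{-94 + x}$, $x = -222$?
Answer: $\frac{44806117}{140218996} \approx 0.31954$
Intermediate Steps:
$u = - \frac{1}{316}$ ($u = \frac{1}{-94 - 222} = \frac{1}{-316} = - \frac{1}{316} \approx -0.0031646$)
$m = - \frac{35547}{316}$ ($m = -113 - - \frac{161}{316} = -113 + \frac{161}{316} = - \frac{35547}{316} \approx -112.49$)
$\frac{m + 141904}{447472 + T{\left(-129 \right)}} = \frac{- \frac{35547}{316} + 141904}{447472 + 29 \left(-129\right)} = \frac{44806117}{316 \left(447472 - 3741\right)} = \frac{44806117}{316 \cdot 443731} = \frac{44806117}{316} \cdot \frac{1}{443731} = \frac{44806117}{140218996}$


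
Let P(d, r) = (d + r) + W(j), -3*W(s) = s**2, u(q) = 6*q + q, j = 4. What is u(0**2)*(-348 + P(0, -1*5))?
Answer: 0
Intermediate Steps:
u(q) = 7*q
W(s) = -s**2/3
P(d, r) = -16/3 + d + r (P(d, r) = (d + r) - 1/3*4**2 = (d + r) - 1/3*16 = (d + r) - 16/3 = -16/3 + d + r)
u(0**2)*(-348 + P(0, -1*5)) = (7*0**2)*(-348 + (-16/3 + 0 - 1*5)) = (7*0)*(-348 + (-16/3 + 0 - 5)) = 0*(-348 - 31/3) = 0*(-1075/3) = 0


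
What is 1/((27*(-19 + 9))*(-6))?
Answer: 1/1620 ≈ 0.00061728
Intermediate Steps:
1/((27*(-19 + 9))*(-6)) = 1/((27*(-10))*(-6)) = 1/(-270*(-6)) = 1/1620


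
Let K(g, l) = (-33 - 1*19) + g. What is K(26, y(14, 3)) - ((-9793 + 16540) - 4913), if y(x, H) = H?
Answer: -1860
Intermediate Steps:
K(g, l) = -52 + g (K(g, l) = (-33 - 19) + g = -52 + g)
K(26, y(14, 3)) - ((-9793 + 16540) - 4913) = (-52 + 26) - ((-9793 + 16540) - 4913) = -26 - (6747 - 4913) = -26 - 1*1834 = -26 - 1834 = -1860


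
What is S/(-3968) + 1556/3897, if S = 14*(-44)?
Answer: 1071845/1932912 ≈ 0.55452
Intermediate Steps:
S = -616
S/(-3968) + 1556/3897 = -616/(-3968) + 1556/3897 = -616*(-1/3968) + 1556*(1/3897) = 77/496 + 1556/3897 = 1071845/1932912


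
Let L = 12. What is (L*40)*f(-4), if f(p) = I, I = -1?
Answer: -480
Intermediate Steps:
f(p) = -1
(L*40)*f(-4) = (12*40)*(-1) = 480*(-1) = -480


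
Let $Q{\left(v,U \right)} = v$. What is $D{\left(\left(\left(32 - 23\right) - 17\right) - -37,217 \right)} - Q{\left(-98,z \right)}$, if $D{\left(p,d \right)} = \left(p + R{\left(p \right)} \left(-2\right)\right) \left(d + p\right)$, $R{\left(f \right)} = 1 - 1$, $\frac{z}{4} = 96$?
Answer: $7232$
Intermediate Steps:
$z = 384$ ($z = 4 \cdot 96 = 384$)
$R{\left(f \right)} = 0$ ($R{\left(f \right)} = 1 - 1 = 0$)
$D{\left(p,d \right)} = p \left(d + p\right)$ ($D{\left(p,d \right)} = \left(p + 0 \left(-2\right)\right) \left(d + p\right) = \left(p + 0\right) \left(d + p\right) = p \left(d + p\right)$)
$D{\left(\left(\left(32 - 23\right) - 17\right) - -37,217 \right)} - Q{\left(-98,z \right)} = \left(\left(\left(32 - 23\right) - 17\right) - -37\right) \left(217 + \left(\left(\left(32 - 23\right) - 17\right) - -37\right)\right) - -98 = \left(\left(9 - 17\right) + 37\right) \left(217 + \left(\left(9 - 17\right) + 37\right)\right) + 98 = \left(-8 + 37\right) \left(217 + \left(-8 + 37\right)\right) + 98 = 29 \left(217 + 29\right) + 98 = 29 \cdot 246 + 98 = 7134 + 98 = 7232$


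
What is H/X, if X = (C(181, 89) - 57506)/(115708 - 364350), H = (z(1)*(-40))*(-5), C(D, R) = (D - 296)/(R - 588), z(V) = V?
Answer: 24814471600/28695379 ≈ 864.75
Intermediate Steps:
C(D, R) = (-296 + D)/(-588 + R)
H = 200 (H = (1*(-40))*(-5) = -40*(-5) = 200)
X = 28695379/124072358 (X = ((-296 + 181)/(-588 + 89) - 57506)/(115708 - 364350) = (-115/(-499) - 57506)/(-248642) = (-1/499*(-115) - 57506)*(-1/248642) = (115/499 - 57506)*(-1/248642) = -28695379/499*(-1/248642) = 28695379/124072358 ≈ 0.23128)
H/X = 200/(28695379/124072358) = 200*(124072358/28695379) = 24814471600/28695379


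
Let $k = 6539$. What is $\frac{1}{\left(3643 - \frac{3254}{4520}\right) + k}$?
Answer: $\frac{2260}{23009693} \approx 9.8219 \cdot 10^{-5}$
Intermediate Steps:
$\frac{1}{\left(3643 - \frac{3254}{4520}\right) + k} = \frac{1}{\left(3643 - \frac{3254}{4520}\right) + 6539} = \frac{1}{\left(3643 - \frac{1627}{2260}\right) + 6539} = \frac{1}{\frac{8231553}{2260} + 6539} = \frac{1}{\frac{23009693}{2260}} = \frac{2260}{23009693}$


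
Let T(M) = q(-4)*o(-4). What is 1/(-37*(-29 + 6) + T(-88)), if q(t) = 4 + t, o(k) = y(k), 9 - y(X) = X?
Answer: 1/851 ≈ 0.0011751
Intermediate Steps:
y(X) = 9 - X
o(k) = 9 - k
T(M) = 0 (T(M) = (4 - 4)*(9 - 1*(-4)) = 0*(9 + 4) = 0*13 = 0)
1/(-37*(-29 + 6) + T(-88)) = 1/(-37*(-29 + 6) + 0) = 1/(-37*(-23) + 0) = 1/(851 + 0) = 1/851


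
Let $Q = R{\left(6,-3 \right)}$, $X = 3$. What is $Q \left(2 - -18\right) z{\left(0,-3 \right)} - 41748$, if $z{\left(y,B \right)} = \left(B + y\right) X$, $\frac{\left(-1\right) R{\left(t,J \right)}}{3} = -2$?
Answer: $-42828$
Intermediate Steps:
$R{\left(t,J \right)} = 6$ ($R{\left(t,J \right)} = \left(-3\right) \left(-2\right) = 6$)
$z{\left(y,B \right)} = 3 B + 3 y$ ($z{\left(y,B \right)} = \left(B + y\right) 3 = 3 B + 3 y$)
$Q = 6$
$Q \left(2 - -18\right) z{\left(0,-3 \right)} - 41748 = 6 \left(2 - -18\right) \left(3 \left(-3\right) + 3 \cdot 0\right) - 41748 = 6 \left(2 + 18\right) \left(-9 + 0\right) - 41748 = 6 \cdot 20 \left(-9\right) - 41748 = 120 \left(-9\right) - 41748 = -1080 - 41748 = -42828$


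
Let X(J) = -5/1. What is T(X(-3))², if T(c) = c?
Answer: 25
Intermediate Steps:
X(J) = -5 (X(J) = -5*1 = -5)
T(X(-3))² = (-5)² = 25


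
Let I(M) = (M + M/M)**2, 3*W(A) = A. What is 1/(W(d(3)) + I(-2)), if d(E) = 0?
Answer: 1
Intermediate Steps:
W(A) = A/3
I(M) = (1 + M)**2 (I(M) = (M + 1)**2 = (1 + M)**2)
1/(W(d(3)) + I(-2)) = 1/((1/3)*0 + (1 - 2)**2) = 1/(0 + (-1)**2) = 1/(0 + 1) = 1/1 = 1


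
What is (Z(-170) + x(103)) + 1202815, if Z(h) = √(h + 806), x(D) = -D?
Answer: 1202712 + 2*√159 ≈ 1.2027e+6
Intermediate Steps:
Z(h) = √(806 + h)
(Z(-170) + x(103)) + 1202815 = (√(806 - 170) - 1*103) + 1202815 = (√636 - 103) + 1202815 = (2*√159 - 103) + 1202815 = (-103 + 2*√159) + 1202815 = 1202712 + 2*√159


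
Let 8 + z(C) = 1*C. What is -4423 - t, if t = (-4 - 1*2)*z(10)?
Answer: -4411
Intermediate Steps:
z(C) = -8 + C (z(C) = -8 + 1*C = -8 + C)
t = -12 (t = (-4 - 1*2)*(-8 + 10) = (-4 - 2)*2 = -6*2 = -12)
-4423 - t = -4423 - 1*(-12) = -4423 + 12 = -4411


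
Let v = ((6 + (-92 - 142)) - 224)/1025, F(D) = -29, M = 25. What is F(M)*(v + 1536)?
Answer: -45644492/1025 ≈ -44531.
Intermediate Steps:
v = -452/1025 (v = ((6 - 234) - 224)*(1/1025) = (-228 - 224)*(1/1025) = -452*1/1025 = -452/1025 ≈ -0.44098)
F(M)*(v + 1536) = -29*(-452/1025 + 1536) = -29*1573948/1025 = -45644492/1025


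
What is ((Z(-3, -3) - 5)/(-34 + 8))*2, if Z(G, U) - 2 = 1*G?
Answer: 6/13 ≈ 0.46154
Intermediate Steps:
Z(G, U) = 2 + G (Z(G, U) = 2 + 1*G = 2 + G)
((Z(-3, -3) - 5)/(-34 + 8))*2 = (((2 - 3) - 5)/(-34 + 8))*2 = ((-1 - 5)/(-26))*2 = -6*(-1/26)*2 = (3/13)*2 = 6/13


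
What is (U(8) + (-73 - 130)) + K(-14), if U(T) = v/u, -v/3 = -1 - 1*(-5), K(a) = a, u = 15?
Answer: -1089/5 ≈ -217.80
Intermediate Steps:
v = -12 (v = -3*(-1 - 1*(-5)) = -3*(-1 + 5) = -3*4 = -12)
U(T) = -⅘ (U(T) = -12/15 = -12*1/15 = -⅘)
(U(8) + (-73 - 130)) + K(-14) = (-⅘ + (-73 - 130)) - 14 = (-⅘ - 203) - 14 = -1019/5 - 14 = -1089/5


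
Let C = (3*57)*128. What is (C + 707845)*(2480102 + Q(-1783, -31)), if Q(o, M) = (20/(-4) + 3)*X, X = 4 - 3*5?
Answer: 1809828326892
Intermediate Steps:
X = -11 (X = 4 - 15 = -11)
Q(o, M) = 22 (Q(o, M) = (20/(-4) + 3)*(-11) = (20*(-¼) + 3)*(-11) = (-5 + 3)*(-11) = -2*(-11) = 22)
C = 21888 (C = 171*128 = 21888)
(C + 707845)*(2480102 + Q(-1783, -31)) = (21888 + 707845)*(2480102 + 22) = 729733*2480124 = 1809828326892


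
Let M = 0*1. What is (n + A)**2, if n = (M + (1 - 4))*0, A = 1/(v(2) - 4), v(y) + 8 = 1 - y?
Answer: 1/169 ≈ 0.0059172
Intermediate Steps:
v(y) = -7 - y (v(y) = -8 + (1 - y) = -7 - y)
M = 0
A = -1/13 (A = 1/((-7 - 1*2) - 4) = 1/((-7 - 2) - 4) = 1/(-9 - 4) = 1/(-13) = -1/13 ≈ -0.076923)
n = 0 (n = (0 + (1 - 4))*0 = (0 - 3)*0 = -3*0 = 0)
(n + A)**2 = (0 - 1/13)**2 = (-1/13)**2 = 1/169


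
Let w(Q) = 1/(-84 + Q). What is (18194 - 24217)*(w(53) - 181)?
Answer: 33801076/31 ≈ 1.0904e+6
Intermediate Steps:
(18194 - 24217)*(w(53) - 181) = (18194 - 24217)*(1/(-84 + 53) - 181) = -6023*(1/(-31) - 181) = -6023*(-1/31 - 181) = -6023*(-5612/31) = 33801076/31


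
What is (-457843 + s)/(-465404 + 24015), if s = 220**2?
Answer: 409443/441389 ≈ 0.92762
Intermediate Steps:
s = 48400
(-457843 + s)/(-465404 + 24015) = (-457843 + 48400)/(-465404 + 24015) = -409443/(-441389) = -409443*(-1/441389) = 409443/441389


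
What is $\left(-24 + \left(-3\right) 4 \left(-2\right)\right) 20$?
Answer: $0$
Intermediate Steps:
$\left(-24 + \left(-3\right) 4 \left(-2\right)\right) 20 = \left(-24 - -24\right) 20 = \left(-24 + 24\right) 20 = 0 \cdot 20 = 0$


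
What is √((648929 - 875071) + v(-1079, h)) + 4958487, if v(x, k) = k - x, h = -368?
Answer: 4958487 + I*√225431 ≈ 4.9585e+6 + 474.8*I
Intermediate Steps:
√((648929 - 875071) + v(-1079, h)) + 4958487 = √((648929 - 875071) + (-368 - 1*(-1079))) + 4958487 = √(-226142 + (-368 + 1079)) + 4958487 = √(-226142 + 711) + 4958487 = √(-225431) + 4958487 = I*√225431 + 4958487 = 4958487 + I*√225431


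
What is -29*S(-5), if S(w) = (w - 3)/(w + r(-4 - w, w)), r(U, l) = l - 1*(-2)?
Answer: -29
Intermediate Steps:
r(U, l) = 2 + l (r(U, l) = l + 2 = 2 + l)
S(w) = (-3 + w)/(2 + 2*w) (S(w) = (w - 3)/(w + (2 + w)) = (-3 + w)/(2 + 2*w))
-29*S(-5) = -29*(-3 - 5)/(2*(1 - 5)) = -29*(-8)/(2*(-4)) = -29*(-1)*(-8)/(2*4) = -29*1 = -29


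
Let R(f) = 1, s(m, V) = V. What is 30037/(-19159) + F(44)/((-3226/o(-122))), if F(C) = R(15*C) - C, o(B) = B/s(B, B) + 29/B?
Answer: -239696027/153886652 ≈ -1.5576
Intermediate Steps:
o(B) = 1 + 29/B (o(B) = B/B + 29/B = 1 + 29/B)
F(C) = 1 - C
30037/(-19159) + F(44)/((-3226/o(-122))) = 30037/(-19159) + (1 - 1*44)/((-3226*(-122/(29 - 122)))) = 30037*(-1/19159) + (1 - 44)/((-3226/((-1/122*(-93))))) = -613/391 - 43/((-3226/93/122)) = -613/391 - 43/((-3226*122/93)) = -613/391 - 43/(-393572/93) = -613/391 - 43*(-93/393572) = -613/391 + 3999/393572 = -239696027/153886652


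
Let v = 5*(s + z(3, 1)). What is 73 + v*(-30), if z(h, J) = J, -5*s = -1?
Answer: -107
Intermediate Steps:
s = ⅕ (s = -⅕*(-1) = ⅕ ≈ 0.20000)
v = 6 (v = 5*(⅕ + 1) = 5*(6/5) = 6)
73 + v*(-30) = 73 + 6*(-30) = 73 - 180 = -107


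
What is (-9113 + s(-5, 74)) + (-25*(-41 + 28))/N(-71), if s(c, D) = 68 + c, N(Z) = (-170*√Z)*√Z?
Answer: -21846635/2414 ≈ -9050.0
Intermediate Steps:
N(Z) = -170*Z
(-9113 + s(-5, 74)) + (-25*(-41 + 28))/N(-71) = (-9113 + (68 - 5)) + (-25*(-41 + 28))/((-170*(-71))) = (-9113 + 63) - 25*(-13)/12070 = -9050 + 325*(1/12070) = -9050 + 65/2414 = -21846635/2414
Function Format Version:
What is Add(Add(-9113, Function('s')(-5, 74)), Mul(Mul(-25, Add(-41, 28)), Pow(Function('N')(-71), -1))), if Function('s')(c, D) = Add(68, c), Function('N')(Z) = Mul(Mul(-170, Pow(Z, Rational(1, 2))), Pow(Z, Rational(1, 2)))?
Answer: Rational(-21846635, 2414) ≈ -9050.0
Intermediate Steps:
Function('N')(Z) = Mul(-170, Z)
Add(Add(-9113, Function('s')(-5, 74)), Mul(Mul(-25, Add(-41, 28)), Pow(Function('N')(-71), -1))) = Add(Add(-9113, Add(68, -5)), Mul(Mul(-25, Add(-41, 28)), Pow(Mul(-170, -71), -1))) = Add(Add(-9113, 63), Mul(Mul(-25, -13), Pow(12070, -1))) = Add(-9050, Mul(325, Rational(1, 12070))) = Add(-9050, Rational(65, 2414)) = Rational(-21846635, 2414)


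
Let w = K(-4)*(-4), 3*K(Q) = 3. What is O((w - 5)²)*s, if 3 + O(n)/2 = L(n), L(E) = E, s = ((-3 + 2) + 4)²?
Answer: 1404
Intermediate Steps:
K(Q) = 1 (K(Q) = (⅓)*3 = 1)
w = -4 (w = 1*(-4) = -4)
s = 9 (s = (-1 + 4)² = 3² = 9)
O(n) = -6 + 2*n
O((w - 5)²)*s = (-6 + 2*(-4 - 5)²)*9 = (-6 + 2*(-9)²)*9 = (-6 + 2*81)*9 = (-6 + 162)*9 = 156*9 = 1404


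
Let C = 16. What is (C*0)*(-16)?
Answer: 0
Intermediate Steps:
(C*0)*(-16) = (16*0)*(-16) = 0*(-16) = 0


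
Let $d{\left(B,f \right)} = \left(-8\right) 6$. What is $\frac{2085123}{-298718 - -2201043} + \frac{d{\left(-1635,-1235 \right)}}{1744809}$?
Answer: $\frac{1212683354969}{1106397926975} \approx 1.0961$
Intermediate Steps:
$d{\left(B,f \right)} = -48$
$\frac{2085123}{-298718 - -2201043} + \frac{d{\left(-1635,-1235 \right)}}{1744809} = \frac{2085123}{-298718 - -2201043} - \frac{48}{1744809} = \frac{2085123}{-298718 + 2201043} - \frac{16}{581603} = \frac{2085123}{1902325} - \frac{16}{581603} = \frac{1212683354969}{1106397926975}$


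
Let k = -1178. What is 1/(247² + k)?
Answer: 1/59831 ≈ 1.6714e-5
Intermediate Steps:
1/(247² + k) = 1/(247² - 1178) = 1/(61009 - 1178) = 1/59831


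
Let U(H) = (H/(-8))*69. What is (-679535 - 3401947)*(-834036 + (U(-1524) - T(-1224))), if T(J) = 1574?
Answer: 3356878133871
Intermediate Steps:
U(H) = -69*H/8 (U(H) = (H*(-1/8))*69 = -H/8*69 = -69*H/8)
(-679535 - 3401947)*(-834036 + (U(-1524) - T(-1224))) = (-679535 - 3401947)*(-834036 + (-69/8*(-1524) - 1*1574)) = -4081482*(-834036 + (26289/2 - 1574)) = -4081482*(-834036 + 23141/2) = -4081482*(-1644931/2) = 3356878133871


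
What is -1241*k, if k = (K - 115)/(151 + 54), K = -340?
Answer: 112931/41 ≈ 2754.4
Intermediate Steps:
k = -91/41 (k = (-340 - 115)/(151 + 54) = -455/205 = -455*1/205 = -91/41 ≈ -2.2195)
-1241*k = -1241*(-91/41) = 112931/41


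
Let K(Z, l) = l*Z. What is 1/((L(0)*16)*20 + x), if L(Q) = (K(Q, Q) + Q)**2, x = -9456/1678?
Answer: -839/4728 ≈ -0.17745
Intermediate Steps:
K(Z, l) = Z*l
x = -4728/839 (x = -9456*1/1678 = -4728/839 ≈ -5.6353)
L(Q) = (Q + Q**2)**2 (L(Q) = (Q*Q + Q)**2 = (Q**2 + Q)**2 = (Q + Q**2)**2)
1/((L(0)*16)*20 + x) = 1/(((0**2*(1 + 0)**2)*16)*20 - 4728/839) = 1/(((0*1**2)*16)*20 - 4728/839) = 1/(((0*1)*16)*20 - 4728/839) = 1/((0*16)*20 - 4728/839) = 1/(0*20 - 4728/839) = 1/(0 - 4728/839) = 1/(-4728/839) = -839/4728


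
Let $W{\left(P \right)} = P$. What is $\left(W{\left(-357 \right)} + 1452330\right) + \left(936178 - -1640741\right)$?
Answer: $4028892$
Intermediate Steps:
$\left(W{\left(-357 \right)} + 1452330\right) + \left(936178 - -1640741\right) = \left(-357 + 1452330\right) + \left(936178 - -1640741\right) = 1451973 + \left(936178 + 1640741\right) = 1451973 + 2576919 = 4028892$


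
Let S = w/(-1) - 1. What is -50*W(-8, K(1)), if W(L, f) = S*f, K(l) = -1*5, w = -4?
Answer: 750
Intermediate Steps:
K(l) = -5
S = 3 (S = -4/(-1) - 1 = -4*(-1) - 1 = 4 - 1 = 3)
W(L, f) = 3*f
-50*W(-8, K(1)) = -150*(-5) = -50*(-15) = 750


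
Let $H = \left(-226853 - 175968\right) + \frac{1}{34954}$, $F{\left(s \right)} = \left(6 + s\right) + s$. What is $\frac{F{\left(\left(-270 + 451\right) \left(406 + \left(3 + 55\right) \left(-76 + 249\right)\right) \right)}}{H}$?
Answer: $- \frac{132101162844}{14080205233} \approx -9.382$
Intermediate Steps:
$F{\left(s \right)} = 6 + 2 s$
$H = - \frac{14080205233}{34954}$ ($H = -402821 + \frac{1}{34954} = - \frac{14080205233}{34954} \approx -4.0282 \cdot 10^{5}$)
$\frac{F{\left(\left(-270 + 451\right) \left(406 + \left(3 + 55\right) \left(-76 + 249\right)\right) \right)}}{H} = \frac{6 + 2 \left(-270 + 451\right) \left(406 + \left(3 + 55\right) \left(-76 + 249\right)\right)}{- \frac{14080205233}{34954}} = \left(6 + 2 \cdot 181 \left(406 + 58 \cdot 173\right)\right) \left(- \frac{34954}{14080205233}\right) = \left(6 + 2 \cdot 181 \left(406 + 10034\right)\right) \left(- \frac{34954}{14080205233}\right) = \left(6 + 2 \cdot 181 \cdot 10440\right) \left(- \frac{34954}{14080205233}\right) = \left(6 + 2 \cdot 1889640\right) \left(- \frac{34954}{14080205233}\right) = \left(6 + 3779280\right) \left(- \frac{34954}{14080205233}\right) = 3779286 \left(- \frac{34954}{14080205233}\right) = - \frac{132101162844}{14080205233}$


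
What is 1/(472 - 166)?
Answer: 1/306 ≈ 0.0032680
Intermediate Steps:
1/(472 - 166) = 1/306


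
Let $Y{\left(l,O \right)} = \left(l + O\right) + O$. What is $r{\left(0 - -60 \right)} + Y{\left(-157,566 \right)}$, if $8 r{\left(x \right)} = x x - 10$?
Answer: $\frac{5695}{4} \approx 1423.8$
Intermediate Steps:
$r{\left(x \right)} = - \frac{5}{4} + \frac{x^{2}}{8}$ ($r{\left(x \right)} = \frac{x x - 10}{8} = \frac{x^{2} - 10}{8} = \frac{-10 + x^{2}}{8} = - \frac{5}{4} + \frac{x^{2}}{8}$)
$Y{\left(l,O \right)} = l + 2 O$ ($Y{\left(l,O \right)} = \left(O + l\right) + O = l + 2 O$)
$r{\left(0 - -60 \right)} + Y{\left(-157,566 \right)} = \left(- \frac{5}{4} + \frac{\left(0 - -60\right)^{2}}{8}\right) + \left(-157 + 2 \cdot 566\right) = \left(- \frac{5}{4} + \frac{\left(0 + 60\right)^{2}}{8}\right) + \left(-157 + 1132\right) = \left(- \frac{5}{4} + \frac{60^{2}}{8}\right) + 975 = \left(- \frac{5}{4} + \frac{1}{8} \cdot 3600\right) + 975 = \left(- \frac{5}{4} + 450\right) + 975 = \frac{1795}{4} + 975 = \frac{5695}{4}$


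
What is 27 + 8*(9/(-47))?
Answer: 1197/47 ≈ 25.468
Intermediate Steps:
27 + 8*(9/(-47)) = 27 + 8*(9*(-1/47)) = 27 + 8*(-9/47) = 27 - 72/47 = 1197/47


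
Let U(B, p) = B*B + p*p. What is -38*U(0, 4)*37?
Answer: -22496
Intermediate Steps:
U(B, p) = B² + p²
-38*U(0, 4)*37 = -38*(0² + 4²)*37 = -38*(0 + 16)*37 = -38*16*37 = -608*37 = -22496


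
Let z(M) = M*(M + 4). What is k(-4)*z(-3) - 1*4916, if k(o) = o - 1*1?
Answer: -4901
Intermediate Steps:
k(o) = -1 + o (k(o) = o - 1 = -1 + o)
z(M) = M*(4 + M)
k(-4)*z(-3) - 1*4916 = (-1 - 4)*(-3*(4 - 3)) - 1*4916 = -(-15) - 4916 = -5*(-3) - 4916 = 15 - 4916 = -4901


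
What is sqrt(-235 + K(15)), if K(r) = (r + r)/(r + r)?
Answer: 3*I*sqrt(26) ≈ 15.297*I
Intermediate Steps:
K(r) = 1 (K(r) = (2*r)/((2*r)) = (2*r)*(1/(2*r)) = 1)
sqrt(-235 + K(15)) = sqrt(-235 + 1) = sqrt(-234) = 3*I*sqrt(26)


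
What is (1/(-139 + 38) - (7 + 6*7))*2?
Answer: -9900/101 ≈ -98.020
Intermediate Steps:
(1/(-139 + 38) - (7 + 6*7))*2 = (1/(-101) - (7 + 42))*2 = (-1/101 - 1*49)*2 = (-1/101 - 49)*2 = -4950/101*2 = -9900/101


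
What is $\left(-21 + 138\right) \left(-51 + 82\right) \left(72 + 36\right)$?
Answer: $391716$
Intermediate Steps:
$\left(-21 + 138\right) \left(-51 + 82\right) \left(72 + 36\right) = 117 \cdot 31 \cdot 108 = 3627 \cdot 108 = 391716$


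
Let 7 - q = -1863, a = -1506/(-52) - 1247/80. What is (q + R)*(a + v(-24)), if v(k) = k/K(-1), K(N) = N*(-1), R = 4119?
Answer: -66184439/1040 ≈ -63639.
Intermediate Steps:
a = 13909/1040 (a = -1506*(-1/52) - 1247*1/80 = 753/26 - 1247/80 = 13909/1040 ≈ 13.374)
q = 1870 (q = 7 - 1*(-1863) = 7 + 1863 = 1870)
K(N) = -N
v(k) = k (v(k) = k/((-1*(-1))) = k/1 = k*1 = k)
(q + R)*(a + v(-24)) = (1870 + 4119)*(13909/1040 - 24) = 5989*(-11051/1040) = -66184439/1040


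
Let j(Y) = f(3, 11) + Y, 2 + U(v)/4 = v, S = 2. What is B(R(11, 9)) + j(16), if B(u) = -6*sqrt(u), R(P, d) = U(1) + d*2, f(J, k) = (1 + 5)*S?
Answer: 28 - 6*sqrt(14) ≈ 5.5501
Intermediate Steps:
f(J, k) = 12 (f(J, k) = (1 + 5)*2 = 6*2 = 12)
U(v) = -8 + 4*v
R(P, d) = -4 + 2*d (R(P, d) = (-8 + 4*1) + d*2 = (-8 + 4) + 2*d = -4 + 2*d)
j(Y) = 12 + Y
B(R(11, 9)) + j(16) = -6*sqrt(-4 + 2*9) + (12 + 16) = -6*sqrt(-4 + 18) + 28 = -6*sqrt(14) + 28 = 28 - 6*sqrt(14)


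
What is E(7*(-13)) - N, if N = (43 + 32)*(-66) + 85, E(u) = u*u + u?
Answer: 13055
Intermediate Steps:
E(u) = u + u² (E(u) = u² + u = u + u²)
N = -4865 (N = 75*(-66) + 85 = -4950 + 85 = -4865)
E(7*(-13)) - N = (7*(-13))*(1 + 7*(-13)) - 1*(-4865) = -91*(1 - 91) + 4865 = -91*(-90) + 4865 = 8190 + 4865 = 13055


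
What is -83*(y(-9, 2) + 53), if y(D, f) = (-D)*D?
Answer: 2324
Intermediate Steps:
y(D, f) = -D²
-83*(y(-9, 2) + 53) = -83*(-1*(-9)² + 53) = -83*(-1*81 + 53) = -83*(-81 + 53) = -83*(-28) = 2324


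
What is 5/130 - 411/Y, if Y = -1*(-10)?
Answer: -2669/65 ≈ -41.062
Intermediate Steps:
Y = 10
5/130 - 411/Y = 5/130 - 411/10 = 5*(1/130) - 411*⅒ = 1/26 - 411/10 = -2669/65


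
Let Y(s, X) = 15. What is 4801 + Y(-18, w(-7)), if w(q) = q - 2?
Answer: 4816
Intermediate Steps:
w(q) = -2 + q
4801 + Y(-18, w(-7)) = 4801 + 15 = 4816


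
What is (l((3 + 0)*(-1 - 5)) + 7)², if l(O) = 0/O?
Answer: 49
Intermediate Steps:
l(O) = 0
(l((3 + 0)*(-1 - 5)) + 7)² = (0 + 7)² = 7² = 49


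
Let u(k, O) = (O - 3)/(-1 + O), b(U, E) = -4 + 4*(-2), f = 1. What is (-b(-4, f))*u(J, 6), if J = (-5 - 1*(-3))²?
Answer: 36/5 ≈ 7.2000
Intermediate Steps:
J = 4 (J = (-5 + 3)² = (-2)² = 4)
b(U, E) = -12 (b(U, E) = -4 - 8 = -12)
u(k, O) = (-3 + O)/(-1 + O)
(-b(-4, f))*u(J, 6) = (-1*(-12))*((-3 + 6)/(-1 + 6)) = 12*(3/5) = 12*((⅕)*3) = 12*(⅗) = 36/5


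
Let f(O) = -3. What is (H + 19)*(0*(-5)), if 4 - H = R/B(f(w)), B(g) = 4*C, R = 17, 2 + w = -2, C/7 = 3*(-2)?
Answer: 0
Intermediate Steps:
C = -42 (C = 7*(3*(-2)) = 7*(-6) = -42)
w = -4 (w = -2 - 2 = -4)
B(g) = -168 (B(g) = 4*(-42) = -168)
H = 689/168 (H = 4 - 17/(-168) = 4 - 17*(-1)/168 = 4 - 1*(-17/168) = 4 + 17/168 = 689/168 ≈ 4.1012)
(H + 19)*(0*(-5)) = (689/168 + 19)*(0*(-5)) = (3881/168)*0 = 0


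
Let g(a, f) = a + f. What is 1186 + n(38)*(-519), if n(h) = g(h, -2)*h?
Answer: -708806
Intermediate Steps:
n(h) = h*(-2 + h) (n(h) = (h - 2)*h = (-2 + h)*h = h*(-2 + h))
1186 + n(38)*(-519) = 1186 + (38*(-2 + 38))*(-519) = 1186 + (38*36)*(-519) = 1186 + 1368*(-519) = 1186 - 709992 = -708806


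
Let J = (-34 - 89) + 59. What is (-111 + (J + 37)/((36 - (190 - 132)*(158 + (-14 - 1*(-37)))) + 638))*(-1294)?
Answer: 705512739/4912 ≈ 1.4363e+5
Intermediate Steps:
J = -64 (J = -123 + 59 = -64)
(-111 + (J + 37)/((36 - (190 - 132)*(158 + (-14 - 1*(-37)))) + 638))*(-1294) = (-111 + (-64 + 37)/((36 - (190 - 132)*(158 + (-14 - 1*(-37)))) + 638))*(-1294) = (-111 - 27/((36 - 58*(158 + (-14 + 37))) + 638))*(-1294) = (-111 - 27/((36 - 58*(158 + 23)) + 638))*(-1294) = (-111 - 27/((36 - 58*181) + 638))*(-1294) = (-111 - 27/((36 - 1*10498) + 638))*(-1294) = (-111 - 27/((36 - 10498) + 638))*(-1294) = (-111 - 27/(-10462 + 638))*(-1294) = (-111 - 27/(-9824))*(-1294) = (-111 - 27*(-1/9824))*(-1294) = (-111 + 27/9824)*(-1294) = -1090437/9824*(-1294) = 705512739/4912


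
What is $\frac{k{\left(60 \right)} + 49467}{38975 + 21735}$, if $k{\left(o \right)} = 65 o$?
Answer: $\frac{53367}{60710} \approx 0.87905$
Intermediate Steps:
$\frac{k{\left(60 \right)} + 49467}{38975 + 21735} = \frac{65 \cdot 60 + 49467}{38975 + 21735} = \frac{3900 + 49467}{60710} = 53367 \cdot \frac{1}{60710} = \frac{53367}{60710}$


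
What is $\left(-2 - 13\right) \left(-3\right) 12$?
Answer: $540$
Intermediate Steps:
$\left(-2 - 13\right) \left(-3\right) 12 = \left(-15\right) \left(-3\right) 12 = 45 \cdot 12 = 540$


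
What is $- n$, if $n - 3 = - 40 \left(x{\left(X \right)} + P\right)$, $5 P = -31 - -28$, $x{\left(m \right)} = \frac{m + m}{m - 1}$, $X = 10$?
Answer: $\frac{557}{9} \approx 61.889$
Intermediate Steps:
$x{\left(m \right)} = \frac{2 m}{-1 + m}$
$P = - \frac{3}{5}$ ($P = \frac{-31 - -28}{5} = \frac{-31 + 28}{5} = \frac{1}{5} \left(-3\right) = - \frac{3}{5} \approx -0.6$)
$n = - \frac{557}{9}$ ($n = 3 - 40 \left(2 \cdot 10 \frac{1}{-1 + 10} - \frac{3}{5}\right) = 3 - 40 \left(2 \cdot 10 \cdot \frac{1}{9} - \frac{3}{5}\right) = 3 - 40 \left(\frac{20}{9} - \frac{3}{5}\right) = 3 - \frac{584}{9} = - \frac{557}{9} \approx -61.889$)
$- n = \left(-1\right) \left(- \frac{557}{9}\right) = \frac{557}{9}$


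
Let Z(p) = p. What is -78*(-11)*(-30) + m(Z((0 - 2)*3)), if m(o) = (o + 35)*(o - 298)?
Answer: -34556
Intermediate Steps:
m(o) = (-298 + o)*(35 + o) (m(o) = (35 + o)*(-298 + o) = (-298 + o)*(35 + o))
-78*(-11)*(-30) + m(Z((0 - 2)*3)) = -78*(-11)*(-30) + (-10430 + ((0 - 2)*3)² - 263*(0 - 2)*3) = 858*(-30) + (-10430 + (-2*3)² - (-526)*3) = -25740 + (-10430 + (-6)² - 263*(-6)) = -25740 + (-10430 + 36 + 1578) = -25740 - 8816 = -34556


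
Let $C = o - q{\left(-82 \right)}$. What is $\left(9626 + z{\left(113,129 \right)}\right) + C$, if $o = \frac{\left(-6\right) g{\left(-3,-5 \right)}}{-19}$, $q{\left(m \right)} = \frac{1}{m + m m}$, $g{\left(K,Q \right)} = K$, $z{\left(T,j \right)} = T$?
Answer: $\frac{1228922747}{126198} \approx 9738.0$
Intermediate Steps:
$q{\left(m \right)} = \frac{1}{m + m^{2}}$
$o = - \frac{18}{19}$ ($o = \frac{\left(-6\right) \left(-3\right)}{-19} = 18 \left(- \frac{1}{19}\right) = - \frac{18}{19} \approx -0.94737$)
$C = - \frac{119575}{126198}$ ($C = - \frac{18}{19} - \frac{1}{\left(-82\right) \left(1 - 82\right)} = - \frac{18}{19} - - \frac{1}{82 \left(-81\right)} = - \frac{18}{19} - \left(- \frac{1}{82}\right) \left(- \frac{1}{81}\right) = - \frac{18}{19} - \frac{1}{6642} = - \frac{119575}{126198} \approx -0.94752$)
$\left(9626 + z{\left(113,129 \right)}\right) + C = \left(9626 + 113\right) - \frac{119575}{126198} = 9739 - \frac{119575}{126198} = \frac{1228922747}{126198}$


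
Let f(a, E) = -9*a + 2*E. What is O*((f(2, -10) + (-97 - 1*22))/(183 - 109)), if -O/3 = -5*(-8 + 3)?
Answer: 11775/74 ≈ 159.12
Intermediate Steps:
O = -75 (O = -(-15)*(-8 + 3) = -(-15)*(-5) = -3*25 = -75)
O*((f(2, -10) + (-97 - 1*22))/(183 - 109)) = -75*((-9*2 + 2*(-10)) + (-97 - 1*22))/(183 - 109) = -75*((-18 - 20) + (-97 - 22))/74 = -75*(-38 - 119)/74 = -(-11775)/74 = -75*(-157/74) = 11775/74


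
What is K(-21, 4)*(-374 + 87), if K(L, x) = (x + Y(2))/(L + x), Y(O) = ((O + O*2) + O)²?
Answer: 1148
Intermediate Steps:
Y(O) = 16*O² (Y(O) = ((O + 2*O) + O)² = (3*O + O)² = (4*O)² = 16*O²)
K(L, x) = (64 + x)/(L + x) (K(L, x) = (x + 16*2²)/(L + x) = (x + 16*4)/(L + x) = (x + 64)/(L + x) = (64 + x)/(L + x))
K(-21, 4)*(-374 + 87) = ((64 + 4)/(-21 + 4))*(-374 + 87) = (68/(-17))*(-287) = -1/17*68*(-287) = -4*(-287) = 1148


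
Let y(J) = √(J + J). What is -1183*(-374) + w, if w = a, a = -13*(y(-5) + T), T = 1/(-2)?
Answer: 884897/2 - 13*I*√10 ≈ 4.4245e+5 - 41.11*I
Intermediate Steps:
y(J) = √2*√J (y(J) = √(2*J) = √2*√J)
T = -½ ≈ -0.50000
a = 13/2 - 13*I*√10 (a = -13*(√2*√(-5) - ½) = -13*(√2*(I*√5) - ½) = -13*(I*√10 - ½) = -13*(-½ + I*√10) = 13/2 - 13*I*√10 ≈ 6.5 - 41.11*I)
w = 13/2 - 13*I*√10 ≈ 6.5 - 41.11*I
-1183*(-374) + w = -1183*(-374) + (13/2 - 13*I*√10) = 442442 + (13/2 - 13*I*√10) = 884897/2 - 13*I*√10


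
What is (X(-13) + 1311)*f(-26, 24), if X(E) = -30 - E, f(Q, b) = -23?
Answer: -29762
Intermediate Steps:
(X(-13) + 1311)*f(-26, 24) = ((-30 - 1*(-13)) + 1311)*(-23) = ((-30 + 13) + 1311)*(-23) = (-17 + 1311)*(-23) = 1294*(-23) = -29762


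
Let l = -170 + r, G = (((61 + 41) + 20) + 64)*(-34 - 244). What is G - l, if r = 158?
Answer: -51696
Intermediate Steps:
G = -51708 (G = ((102 + 20) + 64)*(-278) = (122 + 64)*(-278) = 186*(-278) = -51708)
l = -12 (l = -170 + 158 = -12)
G - l = -51708 - 1*(-12) = -51708 + 12 = -51696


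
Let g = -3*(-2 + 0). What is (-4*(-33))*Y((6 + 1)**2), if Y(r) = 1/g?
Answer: 22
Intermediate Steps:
g = 6 (g = -3*(-2) = 6)
Y(r) = 1/6
(-4*(-33))*Y((6 + 1)**2) = -4*(-33)*(1/6) = 132*(1/6) = 22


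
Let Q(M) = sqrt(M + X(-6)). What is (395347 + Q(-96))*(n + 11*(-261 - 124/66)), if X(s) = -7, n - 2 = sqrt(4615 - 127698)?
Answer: (-8669 + 3*I*sqrt(123083))*(395347 + I*sqrt(103))/3 ≈ -1.1424e+9 + 1.3867e+8*I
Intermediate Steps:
n = 2 + I*sqrt(123083) (n = 2 + sqrt(4615 - 127698) = 2 + sqrt(-123083) = 2 + I*sqrt(123083) ≈ 2.0 + 350.83*I)
Q(M) = sqrt(-7 + M) (Q(M) = sqrt(M - 7) = sqrt(-7 + M))
(395347 + Q(-96))*(n + 11*(-261 - 124/66)) = (395347 + sqrt(-7 - 96))*((2 + I*sqrt(123083)) + 11*(-261 - 124/66)) = (395347 + sqrt(-103))*((2 + I*sqrt(123083)) + 11*(-261 - 124*1/66)) = (395347 + I*sqrt(103))*((2 + I*sqrt(123083)) + 11*(-261 - 62/33)) = (395347 + I*sqrt(103))*((2 + I*sqrt(123083)) + 11*(-8675/33)) = (395347 + I*sqrt(103))*((2 + I*sqrt(123083)) - 8675/3) = (395347 + I*sqrt(103))*(-8669/3 + I*sqrt(123083))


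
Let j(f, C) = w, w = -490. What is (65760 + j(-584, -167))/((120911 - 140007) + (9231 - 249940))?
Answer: -13054/51961 ≈ -0.25123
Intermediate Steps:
j(f, C) = -490
(65760 + j(-584, -167))/((120911 - 140007) + (9231 - 249940)) = (65760 - 490)/((120911 - 140007) + (9231 - 249940)) = 65270/(-19096 - 240709) = 65270/(-259805) = 65270*(-1/259805) = -13054/51961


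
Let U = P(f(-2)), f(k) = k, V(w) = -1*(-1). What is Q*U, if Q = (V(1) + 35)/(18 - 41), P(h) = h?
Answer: 72/23 ≈ 3.1304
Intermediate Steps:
V(w) = 1
U = -2
Q = -36/23 (Q = (1 + 35)/(18 - 41) = 36/(-23) = 36*(-1/23) = -36/23 ≈ -1.5652)
Q*U = -36/23*(-2) = 72/23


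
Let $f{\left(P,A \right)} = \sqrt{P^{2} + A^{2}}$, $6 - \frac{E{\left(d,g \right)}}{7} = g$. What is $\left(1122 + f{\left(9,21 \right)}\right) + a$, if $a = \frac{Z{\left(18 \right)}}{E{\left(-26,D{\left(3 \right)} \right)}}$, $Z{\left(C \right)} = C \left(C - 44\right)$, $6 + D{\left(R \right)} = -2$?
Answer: $\frac{54744}{49} + 3 \sqrt{58} \approx 1140.1$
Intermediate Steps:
$D{\left(R \right)} = -8$ ($D{\left(R \right)} = -6 - 2 = -8$)
$E{\left(d,g \right)} = 42 - 7 g$
$Z{\left(C \right)} = C \left(-44 + C\right)$
$f{\left(P,A \right)} = \sqrt{A^{2} + P^{2}}$
$a = - \frac{234}{49}$ ($a = \frac{18 \left(-44 + 18\right)}{42 - -56} = \frac{18 \left(-26\right)}{42 + 56} = - \frac{468}{98} = \left(-468\right) \frac{1}{98} = - \frac{234}{49} \approx -4.7755$)
$\left(1122 + f{\left(9,21 \right)}\right) + a = \left(1122 + \sqrt{21^{2} + 9^{2}}\right) - \frac{234}{49} = \left(1122 + \sqrt{441 + 81}\right) - \frac{234}{49} = \left(1122 + \sqrt{522}\right) - \frac{234}{49} = \left(1122 + 3 \sqrt{58}\right) - \frac{234}{49} = \frac{54744}{49} + 3 \sqrt{58}$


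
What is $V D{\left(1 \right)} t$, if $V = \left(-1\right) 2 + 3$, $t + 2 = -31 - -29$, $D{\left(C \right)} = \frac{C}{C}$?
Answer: $-4$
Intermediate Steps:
$D{\left(C \right)} = 1$
$t = -4$ ($t = -2 - 2 = -4$)
$V = 1$ ($V = -2 + 3 = 1$)
$V D{\left(1 \right)} t = 1 \cdot 1 \left(-4\right) = 1 \left(-4\right) = -4$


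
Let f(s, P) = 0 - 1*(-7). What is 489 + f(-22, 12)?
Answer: 496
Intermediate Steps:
f(s, P) = 7 (f(s, P) = 0 + 7 = 7)
489 + f(-22, 12) = 489 + 7 = 496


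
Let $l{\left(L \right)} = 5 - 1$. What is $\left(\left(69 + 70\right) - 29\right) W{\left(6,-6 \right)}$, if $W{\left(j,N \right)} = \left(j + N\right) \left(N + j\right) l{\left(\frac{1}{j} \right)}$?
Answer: $0$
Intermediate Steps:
$l{\left(L \right)} = 4$ ($l{\left(L \right)} = 5 - 1 = 4$)
$W{\left(j,N \right)} = 4 \left(N + j\right)^{2}$ ($W{\left(j,N \right)} = \left(j + N\right) \left(N + j\right) 4 = \left(N + j\right) \left(N + j\right) 4 = \left(N + j\right)^{2} \cdot 4 = 4 \left(N + j\right)^{2}$)
$\left(\left(69 + 70\right) - 29\right) W{\left(6,-6 \right)} = \left(\left(69 + 70\right) - 29\right) 4 \left(-6 + 6\right)^{2} = \left(139 - 29\right) 4 \cdot 0^{2} = 110 \cdot 4 \cdot 0 = 110 \cdot 0 = 0$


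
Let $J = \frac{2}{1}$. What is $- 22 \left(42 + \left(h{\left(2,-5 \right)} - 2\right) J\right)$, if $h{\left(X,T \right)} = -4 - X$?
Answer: $-572$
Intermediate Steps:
$J = 2$ ($J = 2 \cdot 1 = 2$)
$- 22 \left(42 + \left(h{\left(2,-5 \right)} - 2\right) J\right) = - 22 \left(42 + \left(\left(-4 - 2\right) - 2\right) 2\right) = - 22 \left(42 + \left(-6 - 2\right) 2\right) = - 22 \left(42 - 16\right) = \left(-22\right) 26 = -572$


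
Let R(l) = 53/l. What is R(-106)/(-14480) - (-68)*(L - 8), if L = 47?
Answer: 76801921/28960 ≈ 2652.0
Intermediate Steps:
R(-106)/(-14480) - (-68)*(L - 8) = (53/(-106))/(-14480) - (-68)*(47 - 8) = (53*(-1/106))*(-1/14480) - (-68)*39 = -1/2*(-1/14480) - 1*(-2652) = 1/28960 + 2652 = 76801921/28960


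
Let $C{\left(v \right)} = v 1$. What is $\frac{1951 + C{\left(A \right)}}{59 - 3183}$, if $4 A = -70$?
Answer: $- \frac{3867}{6248} \approx -0.61892$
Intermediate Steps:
$A = - \frac{35}{2}$ ($A = \frac{1}{4} \left(-70\right) = - \frac{35}{2} \approx -17.5$)
$C{\left(v \right)} = v$
$\frac{1951 + C{\left(A \right)}}{59 - 3183} = \frac{1951 - \frac{35}{2}}{59 - 3183} = \frac{3867}{2 \left(-3124\right)} = \frac{3867}{2} \left(- \frac{1}{3124}\right) = - \frac{3867}{6248}$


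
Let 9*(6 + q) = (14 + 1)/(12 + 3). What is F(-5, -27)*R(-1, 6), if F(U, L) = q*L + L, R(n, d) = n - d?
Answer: -924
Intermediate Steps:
q = -53/9 (q = -6 + ((14 + 1)/(12 + 3))/9 = -6 + (15/15)/9 = -6 + (15*(1/15))/9 = -6 + (⅑)*1 = -6 + ⅑ = -53/9 ≈ -5.8889)
F(U, L) = -44*L/9 (F(U, L) = -53*L/9 + L = -44*L/9)
F(-5, -27)*R(-1, 6) = (-44/9*(-27))*(-1 - 1*6) = 132*(-1 - 6) = 132*(-7) = -924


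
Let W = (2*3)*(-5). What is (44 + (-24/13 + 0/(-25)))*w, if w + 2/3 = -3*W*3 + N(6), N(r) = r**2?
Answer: 501968/39 ≈ 12871.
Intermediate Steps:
W = -30 (W = 6*(-5) = -30)
w = 916/3 (w = -2/3 + (-(-90)*3 + 6**2) = -2/3 + (-3*(-90) + 36) = -2/3 + (270 + 36) = -2/3 + 306 = 916/3 ≈ 305.33)
(44 + (-24/13 + 0/(-25)))*w = (44 + (-24/13 + 0/(-25)))*(916/3) = (44 + (-24*1/13 + 0*(-1/25)))*(916/3) = (44 + (-24/13 + 0))*(916/3) = (44 - 24/13)*(916/3) = (548/13)*(916/3) = 501968/39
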